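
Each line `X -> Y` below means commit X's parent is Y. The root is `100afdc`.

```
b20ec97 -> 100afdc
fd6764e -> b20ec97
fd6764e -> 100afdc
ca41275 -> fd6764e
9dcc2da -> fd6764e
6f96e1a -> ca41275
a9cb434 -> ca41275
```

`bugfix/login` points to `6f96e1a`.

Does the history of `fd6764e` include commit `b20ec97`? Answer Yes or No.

Ancestors of fd6764e (commits reachable by following parents): {100afdc, b20ec97, fd6764e}.
b20ec97 is in that set, so it is an ancestor of fd6764e.

Yes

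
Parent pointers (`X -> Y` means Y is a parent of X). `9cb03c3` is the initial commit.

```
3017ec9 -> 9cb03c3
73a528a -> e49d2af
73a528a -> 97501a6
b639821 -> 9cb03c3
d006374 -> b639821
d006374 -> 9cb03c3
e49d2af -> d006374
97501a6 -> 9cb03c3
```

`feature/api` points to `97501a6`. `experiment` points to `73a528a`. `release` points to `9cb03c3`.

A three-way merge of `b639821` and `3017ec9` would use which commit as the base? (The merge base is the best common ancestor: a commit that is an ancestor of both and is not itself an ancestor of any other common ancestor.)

Ancestors of b639821: {9cb03c3, b639821}.
Ancestors of 3017ec9: {3017ec9, 9cb03c3}.
Common ancestors: {9cb03c3}.
The only common ancestor is 9cb03c3, so it is the merge base.

9cb03c3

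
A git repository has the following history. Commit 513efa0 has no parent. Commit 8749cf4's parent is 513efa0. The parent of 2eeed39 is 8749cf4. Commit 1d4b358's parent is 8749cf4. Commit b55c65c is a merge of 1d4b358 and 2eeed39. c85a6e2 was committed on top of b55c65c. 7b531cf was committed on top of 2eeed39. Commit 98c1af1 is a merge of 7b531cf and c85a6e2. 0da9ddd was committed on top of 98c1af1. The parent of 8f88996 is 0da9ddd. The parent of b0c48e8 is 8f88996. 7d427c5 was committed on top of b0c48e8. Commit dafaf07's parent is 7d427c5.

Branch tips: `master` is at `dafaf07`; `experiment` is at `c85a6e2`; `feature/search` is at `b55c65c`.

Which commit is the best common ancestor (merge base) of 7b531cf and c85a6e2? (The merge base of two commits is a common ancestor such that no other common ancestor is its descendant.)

Ancestors of 7b531cf: {2eeed39, 513efa0, 7b531cf, 8749cf4}.
Ancestors of c85a6e2: {1d4b358, 2eeed39, 513efa0, 8749cf4, b55c65c, c85a6e2}.
Common ancestors: {2eeed39, 513efa0, 8749cf4}.
Among these, 2eeed39 is not an ancestor of any other common ancestor — it is the merge base.

2eeed39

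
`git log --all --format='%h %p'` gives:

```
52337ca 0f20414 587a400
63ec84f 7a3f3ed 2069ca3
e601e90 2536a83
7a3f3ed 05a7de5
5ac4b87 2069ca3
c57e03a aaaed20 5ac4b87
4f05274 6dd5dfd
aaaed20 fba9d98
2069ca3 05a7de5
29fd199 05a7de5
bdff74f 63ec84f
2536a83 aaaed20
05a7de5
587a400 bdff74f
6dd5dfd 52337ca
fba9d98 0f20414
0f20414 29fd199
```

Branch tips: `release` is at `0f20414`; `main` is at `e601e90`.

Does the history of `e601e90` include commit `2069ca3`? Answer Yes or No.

No

Ancestors of e601e90: {05a7de5, 0f20414, 2536a83, 29fd199, aaaed20, e601e90, fba9d98}.
2069ca3 is not in that set, so it is not an ancestor of e601e90.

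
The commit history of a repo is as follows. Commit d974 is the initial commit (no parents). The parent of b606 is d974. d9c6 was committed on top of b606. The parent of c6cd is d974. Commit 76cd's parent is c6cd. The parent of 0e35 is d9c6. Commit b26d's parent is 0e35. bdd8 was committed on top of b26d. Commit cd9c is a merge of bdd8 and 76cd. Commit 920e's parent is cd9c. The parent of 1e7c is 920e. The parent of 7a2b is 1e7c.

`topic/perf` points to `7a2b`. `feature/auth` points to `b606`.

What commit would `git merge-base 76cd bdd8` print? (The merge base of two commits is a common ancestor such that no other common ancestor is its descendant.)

Ancestors of 76cd: {76cd, c6cd, d974}.
Ancestors of bdd8: {0e35, b26d, b606, bdd8, d974, d9c6}.
Common ancestors: {d974}.
The only common ancestor is d974, so it is the merge base.

d974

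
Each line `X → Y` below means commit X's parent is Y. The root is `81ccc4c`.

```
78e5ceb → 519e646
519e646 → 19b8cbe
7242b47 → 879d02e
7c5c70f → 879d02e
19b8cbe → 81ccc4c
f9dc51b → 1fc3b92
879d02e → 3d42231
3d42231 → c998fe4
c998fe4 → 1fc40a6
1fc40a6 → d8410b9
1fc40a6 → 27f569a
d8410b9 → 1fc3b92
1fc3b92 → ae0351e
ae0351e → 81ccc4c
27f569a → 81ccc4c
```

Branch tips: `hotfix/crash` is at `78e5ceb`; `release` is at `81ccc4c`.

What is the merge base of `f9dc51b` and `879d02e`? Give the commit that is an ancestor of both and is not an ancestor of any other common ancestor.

1fc3b92

Ancestors of f9dc51b: {1fc3b92, 81ccc4c, ae0351e, f9dc51b}.
Ancestors of 879d02e: {1fc3b92, 1fc40a6, 27f569a, 3d42231, 81ccc4c, 879d02e, ae0351e, c998fe4, d8410b9}.
Common ancestors: {1fc3b92, 81ccc4c, ae0351e}.
Among these, 1fc3b92 is not an ancestor of any other common ancestor — it is the merge base.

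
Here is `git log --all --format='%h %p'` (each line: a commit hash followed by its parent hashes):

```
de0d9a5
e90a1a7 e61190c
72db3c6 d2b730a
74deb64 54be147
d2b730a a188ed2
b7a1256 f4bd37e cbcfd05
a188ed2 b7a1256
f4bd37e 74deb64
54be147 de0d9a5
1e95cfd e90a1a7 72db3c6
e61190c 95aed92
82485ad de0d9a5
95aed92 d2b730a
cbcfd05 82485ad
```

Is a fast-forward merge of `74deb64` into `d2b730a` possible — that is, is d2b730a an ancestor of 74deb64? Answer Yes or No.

A fast-forward from d2b730a to 74deb64 is possible iff d2b730a is an ancestor of 74deb64.
Ancestors of 74deb64: {54be147, 74deb64, de0d9a5}.
d2b730a is not among them, so fast-forward is not possible.

No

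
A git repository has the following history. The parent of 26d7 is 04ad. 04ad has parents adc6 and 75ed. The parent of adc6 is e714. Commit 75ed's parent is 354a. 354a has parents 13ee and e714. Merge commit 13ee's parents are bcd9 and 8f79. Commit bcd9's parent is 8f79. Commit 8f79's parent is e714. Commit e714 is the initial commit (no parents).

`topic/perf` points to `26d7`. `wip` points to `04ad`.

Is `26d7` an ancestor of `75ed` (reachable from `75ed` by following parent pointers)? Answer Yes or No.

No

Ancestors of 75ed: {13ee, 354a, 75ed, 8f79, bcd9, e714}.
26d7 is not in that set, so it is not an ancestor of 75ed.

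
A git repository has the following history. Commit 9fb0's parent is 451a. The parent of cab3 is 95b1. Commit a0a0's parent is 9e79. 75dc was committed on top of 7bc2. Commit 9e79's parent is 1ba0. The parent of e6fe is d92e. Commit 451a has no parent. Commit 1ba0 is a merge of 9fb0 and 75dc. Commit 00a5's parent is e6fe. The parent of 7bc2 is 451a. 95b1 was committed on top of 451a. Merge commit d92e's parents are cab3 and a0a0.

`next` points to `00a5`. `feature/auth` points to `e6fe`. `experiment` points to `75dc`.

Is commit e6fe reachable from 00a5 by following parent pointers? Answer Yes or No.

Yes

Ancestors of 00a5 (commits reachable by following parents): {00a5, 1ba0, 451a, 75dc, 7bc2, 95b1, 9e79, 9fb0, a0a0, cab3, d92e, e6fe}.
e6fe is in that set, so it is an ancestor of 00a5.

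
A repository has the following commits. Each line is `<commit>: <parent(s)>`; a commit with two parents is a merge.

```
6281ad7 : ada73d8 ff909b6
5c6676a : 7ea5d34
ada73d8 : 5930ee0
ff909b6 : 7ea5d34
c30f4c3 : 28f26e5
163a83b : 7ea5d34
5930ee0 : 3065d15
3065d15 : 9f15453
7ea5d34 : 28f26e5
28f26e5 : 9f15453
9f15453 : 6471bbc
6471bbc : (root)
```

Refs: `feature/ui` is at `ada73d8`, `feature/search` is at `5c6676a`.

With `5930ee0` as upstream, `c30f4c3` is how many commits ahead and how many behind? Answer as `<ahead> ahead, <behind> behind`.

Reachable from c30f4c3: {28f26e5, 6471bbc, 9f15453, c30f4c3}.
Reachable from 5930ee0: {3065d15, 5930ee0, 6471bbc, 9f15453}.
Only in c30f4c3's history (ahead): {28f26e5, c30f4c3} — 2.
Only in 5930ee0's history (behind): {3065d15, 5930ee0} — 2.

2 ahead, 2 behind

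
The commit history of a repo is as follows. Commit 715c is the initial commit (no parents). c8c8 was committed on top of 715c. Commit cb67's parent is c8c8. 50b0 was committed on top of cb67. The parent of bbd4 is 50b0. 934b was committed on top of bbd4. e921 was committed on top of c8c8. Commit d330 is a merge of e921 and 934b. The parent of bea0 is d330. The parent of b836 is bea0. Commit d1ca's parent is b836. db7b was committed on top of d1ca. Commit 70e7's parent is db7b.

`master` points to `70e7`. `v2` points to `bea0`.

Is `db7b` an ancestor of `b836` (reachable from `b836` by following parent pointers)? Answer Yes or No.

Ancestors of b836: {50b0, 715c, 934b, b836, bbd4, bea0, c8c8, cb67, d330, e921}.
db7b is not in that set, so it is not an ancestor of b836.

No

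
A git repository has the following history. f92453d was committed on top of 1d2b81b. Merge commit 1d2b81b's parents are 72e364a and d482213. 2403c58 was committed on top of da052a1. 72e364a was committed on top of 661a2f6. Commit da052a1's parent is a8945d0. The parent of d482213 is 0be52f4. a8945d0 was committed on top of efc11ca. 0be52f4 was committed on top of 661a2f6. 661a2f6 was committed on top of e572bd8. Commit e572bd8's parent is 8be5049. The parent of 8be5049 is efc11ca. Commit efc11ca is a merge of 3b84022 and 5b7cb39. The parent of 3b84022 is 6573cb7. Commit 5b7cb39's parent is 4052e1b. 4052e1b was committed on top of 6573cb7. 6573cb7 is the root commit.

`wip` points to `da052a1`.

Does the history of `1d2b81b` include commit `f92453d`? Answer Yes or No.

No

Ancestors of 1d2b81b: {0be52f4, 1d2b81b, 3b84022, 4052e1b, 5b7cb39, 6573cb7, 661a2f6, 72e364a, 8be5049, d482213, e572bd8, efc11ca}.
f92453d is not in that set, so it is not an ancestor of 1d2b81b.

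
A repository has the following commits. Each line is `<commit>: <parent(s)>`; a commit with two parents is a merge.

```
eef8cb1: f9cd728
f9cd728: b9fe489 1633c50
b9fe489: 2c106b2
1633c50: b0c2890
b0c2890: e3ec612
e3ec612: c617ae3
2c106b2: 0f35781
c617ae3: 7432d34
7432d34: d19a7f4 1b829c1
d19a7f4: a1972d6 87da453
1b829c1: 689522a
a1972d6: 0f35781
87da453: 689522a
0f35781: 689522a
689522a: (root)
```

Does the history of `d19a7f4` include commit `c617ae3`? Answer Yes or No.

Ancestors of d19a7f4: {0f35781, 689522a, 87da453, a1972d6, d19a7f4}.
c617ae3 is not in that set, so it is not an ancestor of d19a7f4.

No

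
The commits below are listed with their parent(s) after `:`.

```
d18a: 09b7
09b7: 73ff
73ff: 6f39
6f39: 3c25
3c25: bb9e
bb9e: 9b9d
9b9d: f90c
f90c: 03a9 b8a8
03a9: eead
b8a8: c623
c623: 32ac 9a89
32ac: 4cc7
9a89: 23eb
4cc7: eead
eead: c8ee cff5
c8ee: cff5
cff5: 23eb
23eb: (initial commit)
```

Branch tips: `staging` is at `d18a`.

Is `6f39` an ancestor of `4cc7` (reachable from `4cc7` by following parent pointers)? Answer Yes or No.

No

Ancestors of 4cc7: {23eb, 4cc7, c8ee, cff5, eead}.
6f39 is not in that set, so it is not an ancestor of 4cc7.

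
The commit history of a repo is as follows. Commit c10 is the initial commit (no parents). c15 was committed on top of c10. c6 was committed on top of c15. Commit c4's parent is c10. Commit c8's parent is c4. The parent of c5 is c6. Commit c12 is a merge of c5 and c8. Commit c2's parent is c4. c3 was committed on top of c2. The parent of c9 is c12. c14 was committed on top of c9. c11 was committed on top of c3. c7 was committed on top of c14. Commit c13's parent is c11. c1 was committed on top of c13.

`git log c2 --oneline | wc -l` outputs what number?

Walking parent pointers from c2: reachable set = {c10, c2, c4}.
That is 3 commits.

3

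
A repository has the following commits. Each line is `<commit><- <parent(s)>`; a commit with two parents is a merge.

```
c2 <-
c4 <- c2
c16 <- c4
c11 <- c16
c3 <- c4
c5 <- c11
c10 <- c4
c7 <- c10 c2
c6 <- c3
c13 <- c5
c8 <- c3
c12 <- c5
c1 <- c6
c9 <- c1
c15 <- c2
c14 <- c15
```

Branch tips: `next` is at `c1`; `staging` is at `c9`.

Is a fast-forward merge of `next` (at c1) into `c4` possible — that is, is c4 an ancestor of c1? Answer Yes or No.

A fast-forward from c4 to c1 is possible iff c4 is an ancestor of c1.
Ancestors of c1: {c1, c2, c3, c4, c6}.
c4 is among them, so fast-forward is possible.

Yes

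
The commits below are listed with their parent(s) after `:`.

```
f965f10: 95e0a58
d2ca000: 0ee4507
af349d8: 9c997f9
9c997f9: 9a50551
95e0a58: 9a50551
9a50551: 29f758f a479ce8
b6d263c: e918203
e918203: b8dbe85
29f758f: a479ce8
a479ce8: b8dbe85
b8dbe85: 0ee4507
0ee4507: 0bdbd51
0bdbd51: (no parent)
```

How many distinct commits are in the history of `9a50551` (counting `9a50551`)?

Walking parent pointers from 9a50551: reachable set = {0bdbd51, 0ee4507, 29f758f, 9a50551, a479ce8, b8dbe85}.
That is 6 commits.

6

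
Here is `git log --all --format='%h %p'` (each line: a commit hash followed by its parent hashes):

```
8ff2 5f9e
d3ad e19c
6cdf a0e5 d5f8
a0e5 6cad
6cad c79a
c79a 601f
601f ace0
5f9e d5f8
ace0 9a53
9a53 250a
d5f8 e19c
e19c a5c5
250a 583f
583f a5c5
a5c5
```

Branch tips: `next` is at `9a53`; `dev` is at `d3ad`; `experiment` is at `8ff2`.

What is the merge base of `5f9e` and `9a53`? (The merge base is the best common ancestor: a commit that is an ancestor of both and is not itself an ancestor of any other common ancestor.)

a5c5

Ancestors of 5f9e: {5f9e, a5c5, d5f8, e19c}.
Ancestors of 9a53: {250a, 583f, 9a53, a5c5}.
Common ancestors: {a5c5}.
The only common ancestor is a5c5, so it is the merge base.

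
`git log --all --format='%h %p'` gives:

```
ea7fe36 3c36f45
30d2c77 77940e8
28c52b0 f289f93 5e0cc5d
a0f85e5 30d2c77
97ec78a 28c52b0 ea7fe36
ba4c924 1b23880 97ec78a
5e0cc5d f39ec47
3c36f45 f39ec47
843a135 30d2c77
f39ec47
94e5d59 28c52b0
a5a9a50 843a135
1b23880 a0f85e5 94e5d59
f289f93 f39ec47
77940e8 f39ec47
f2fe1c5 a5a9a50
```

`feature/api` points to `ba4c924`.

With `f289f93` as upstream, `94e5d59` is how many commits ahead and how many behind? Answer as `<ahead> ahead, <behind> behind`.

3 ahead, 0 behind

Reachable from 94e5d59: {28c52b0, 5e0cc5d, 94e5d59, f289f93, f39ec47}.
Reachable from f289f93: {f289f93, f39ec47}.
Only in 94e5d59's history (ahead): {28c52b0, 5e0cc5d, 94e5d59} — 3.
Only in f289f93's history (behind): {} — 0.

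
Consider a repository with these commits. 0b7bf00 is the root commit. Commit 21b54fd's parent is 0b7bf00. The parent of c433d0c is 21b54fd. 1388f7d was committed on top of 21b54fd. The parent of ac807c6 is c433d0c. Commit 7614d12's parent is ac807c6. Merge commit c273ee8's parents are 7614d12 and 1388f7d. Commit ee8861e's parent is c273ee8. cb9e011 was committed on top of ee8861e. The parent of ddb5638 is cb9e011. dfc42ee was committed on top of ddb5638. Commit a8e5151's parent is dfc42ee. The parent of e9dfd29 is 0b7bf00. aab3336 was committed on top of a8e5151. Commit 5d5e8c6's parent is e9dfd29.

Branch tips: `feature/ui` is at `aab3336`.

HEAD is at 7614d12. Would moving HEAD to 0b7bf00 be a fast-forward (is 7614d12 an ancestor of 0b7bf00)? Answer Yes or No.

A fast-forward from 7614d12 to 0b7bf00 is possible iff 7614d12 is an ancestor of 0b7bf00.
Ancestors of 0b7bf00: {0b7bf00}.
7614d12 is not among them, so fast-forward is not possible.

No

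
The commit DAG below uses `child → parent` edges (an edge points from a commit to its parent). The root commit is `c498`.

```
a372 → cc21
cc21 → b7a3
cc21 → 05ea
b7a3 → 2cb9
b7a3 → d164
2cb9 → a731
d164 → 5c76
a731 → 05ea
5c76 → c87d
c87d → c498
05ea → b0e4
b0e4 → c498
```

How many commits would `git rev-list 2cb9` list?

Walking parent pointers from 2cb9: reachable set = {05ea, 2cb9, a731, b0e4, c498}.
That is 5 commits.

5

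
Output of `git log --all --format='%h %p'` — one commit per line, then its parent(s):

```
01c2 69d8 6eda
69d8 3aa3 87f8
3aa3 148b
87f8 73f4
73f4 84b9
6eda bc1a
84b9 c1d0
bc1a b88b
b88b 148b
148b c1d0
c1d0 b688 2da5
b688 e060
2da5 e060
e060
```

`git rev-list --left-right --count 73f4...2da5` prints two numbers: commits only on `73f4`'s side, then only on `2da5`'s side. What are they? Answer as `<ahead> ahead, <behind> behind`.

4 ahead, 0 behind

Reachable from 73f4: {2da5, 73f4, 84b9, b688, c1d0, e060}.
Reachable from 2da5: {2da5, e060}.
Only in 73f4's history (ahead): {73f4, 84b9, b688, c1d0} — 4.
Only in 2da5's history (behind): {} — 0.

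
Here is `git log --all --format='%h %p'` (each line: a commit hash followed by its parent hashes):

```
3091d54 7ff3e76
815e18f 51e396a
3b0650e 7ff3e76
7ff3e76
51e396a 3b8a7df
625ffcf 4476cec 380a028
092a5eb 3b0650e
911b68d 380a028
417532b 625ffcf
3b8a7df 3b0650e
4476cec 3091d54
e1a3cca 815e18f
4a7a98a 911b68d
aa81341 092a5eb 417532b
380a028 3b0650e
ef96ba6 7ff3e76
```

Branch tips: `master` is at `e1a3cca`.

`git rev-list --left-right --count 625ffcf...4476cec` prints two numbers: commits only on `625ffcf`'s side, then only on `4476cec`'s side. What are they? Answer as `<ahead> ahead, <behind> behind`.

Reachable from 625ffcf: {3091d54, 380a028, 3b0650e, 4476cec, 625ffcf, 7ff3e76}.
Reachable from 4476cec: {3091d54, 4476cec, 7ff3e76}.
Only in 625ffcf's history (ahead): {380a028, 3b0650e, 625ffcf} — 3.
Only in 4476cec's history (behind): {} — 0.

3 ahead, 0 behind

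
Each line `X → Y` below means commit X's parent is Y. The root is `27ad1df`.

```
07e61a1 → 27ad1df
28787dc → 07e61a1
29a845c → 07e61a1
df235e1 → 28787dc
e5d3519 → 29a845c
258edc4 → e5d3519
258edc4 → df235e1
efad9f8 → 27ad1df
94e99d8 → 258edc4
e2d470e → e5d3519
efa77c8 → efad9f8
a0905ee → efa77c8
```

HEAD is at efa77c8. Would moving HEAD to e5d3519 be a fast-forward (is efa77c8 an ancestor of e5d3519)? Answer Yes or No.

No

A fast-forward from efa77c8 to e5d3519 is possible iff efa77c8 is an ancestor of e5d3519.
Ancestors of e5d3519: {07e61a1, 27ad1df, 29a845c, e5d3519}.
efa77c8 is not among them, so fast-forward is not possible.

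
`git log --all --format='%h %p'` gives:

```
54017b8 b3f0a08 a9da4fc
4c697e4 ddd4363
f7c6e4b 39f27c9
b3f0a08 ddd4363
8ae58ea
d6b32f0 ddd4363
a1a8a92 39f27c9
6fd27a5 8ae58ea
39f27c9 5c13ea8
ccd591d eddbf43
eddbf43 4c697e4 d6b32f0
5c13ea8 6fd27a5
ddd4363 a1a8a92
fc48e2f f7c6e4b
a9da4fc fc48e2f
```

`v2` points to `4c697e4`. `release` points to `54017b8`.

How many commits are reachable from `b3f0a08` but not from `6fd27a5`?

5

Reachable from b3f0a08: {39f27c9, 5c13ea8, 6fd27a5, 8ae58ea, a1a8a92, b3f0a08, ddd4363}.
Reachable from 6fd27a5: {6fd27a5, 8ae58ea}.
In b3f0a08's history but not 6fd27a5's: {39f27c9, 5c13ea8, a1a8a92, b3f0a08, ddd4363} — 5 commits.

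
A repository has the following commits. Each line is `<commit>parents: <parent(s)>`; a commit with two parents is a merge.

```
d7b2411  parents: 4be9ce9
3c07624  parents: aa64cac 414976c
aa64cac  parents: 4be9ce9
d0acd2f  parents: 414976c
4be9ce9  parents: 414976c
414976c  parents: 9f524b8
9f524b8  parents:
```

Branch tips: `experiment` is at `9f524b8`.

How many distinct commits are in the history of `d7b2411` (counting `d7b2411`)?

Walking parent pointers from d7b2411: reachable set = {414976c, 4be9ce9, 9f524b8, d7b2411}.
That is 4 commits.

4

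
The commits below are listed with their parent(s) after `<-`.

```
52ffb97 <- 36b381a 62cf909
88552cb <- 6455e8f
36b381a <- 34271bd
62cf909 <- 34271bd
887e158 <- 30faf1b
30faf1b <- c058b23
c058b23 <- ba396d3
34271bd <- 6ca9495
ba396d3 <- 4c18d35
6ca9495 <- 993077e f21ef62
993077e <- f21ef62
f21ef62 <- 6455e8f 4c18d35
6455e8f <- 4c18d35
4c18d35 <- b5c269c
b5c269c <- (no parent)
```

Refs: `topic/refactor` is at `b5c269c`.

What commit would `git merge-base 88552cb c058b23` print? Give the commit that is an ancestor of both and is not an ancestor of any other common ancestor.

4c18d35

Ancestors of 88552cb: {4c18d35, 6455e8f, 88552cb, b5c269c}.
Ancestors of c058b23: {4c18d35, b5c269c, ba396d3, c058b23}.
Common ancestors: {4c18d35, b5c269c}.
Among these, 4c18d35 is not an ancestor of any other common ancestor — it is the merge base.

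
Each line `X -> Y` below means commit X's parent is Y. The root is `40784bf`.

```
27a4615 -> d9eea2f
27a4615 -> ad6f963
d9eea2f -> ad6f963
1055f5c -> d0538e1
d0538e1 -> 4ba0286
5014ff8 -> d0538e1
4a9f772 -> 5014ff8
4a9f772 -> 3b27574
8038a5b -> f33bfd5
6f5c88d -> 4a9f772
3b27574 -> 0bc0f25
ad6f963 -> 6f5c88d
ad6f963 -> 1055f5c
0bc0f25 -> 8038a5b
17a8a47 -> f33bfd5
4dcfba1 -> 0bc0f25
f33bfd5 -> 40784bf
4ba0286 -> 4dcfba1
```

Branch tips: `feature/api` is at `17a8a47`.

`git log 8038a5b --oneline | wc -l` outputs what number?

3

Walking parent pointers from 8038a5b: reachable set = {40784bf, 8038a5b, f33bfd5}.
That is 3 commits.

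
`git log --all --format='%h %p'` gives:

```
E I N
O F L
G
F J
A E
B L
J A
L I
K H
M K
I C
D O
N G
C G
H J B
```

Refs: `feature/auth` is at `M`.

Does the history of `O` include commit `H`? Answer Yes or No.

Ancestors of O: {A, C, E, F, G, I, J, L, N, O}.
H is not in that set, so it is not an ancestor of O.

No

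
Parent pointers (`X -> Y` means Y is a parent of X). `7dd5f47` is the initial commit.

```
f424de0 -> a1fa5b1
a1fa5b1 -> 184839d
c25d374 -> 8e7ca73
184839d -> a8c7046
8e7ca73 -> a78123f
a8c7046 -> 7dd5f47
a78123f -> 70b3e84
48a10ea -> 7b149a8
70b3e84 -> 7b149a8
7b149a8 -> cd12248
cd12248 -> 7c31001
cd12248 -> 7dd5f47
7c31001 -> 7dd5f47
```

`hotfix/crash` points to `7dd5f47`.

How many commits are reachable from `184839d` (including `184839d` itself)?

Walking parent pointers from 184839d: reachable set = {184839d, 7dd5f47, a8c7046}.
That is 3 commits.

3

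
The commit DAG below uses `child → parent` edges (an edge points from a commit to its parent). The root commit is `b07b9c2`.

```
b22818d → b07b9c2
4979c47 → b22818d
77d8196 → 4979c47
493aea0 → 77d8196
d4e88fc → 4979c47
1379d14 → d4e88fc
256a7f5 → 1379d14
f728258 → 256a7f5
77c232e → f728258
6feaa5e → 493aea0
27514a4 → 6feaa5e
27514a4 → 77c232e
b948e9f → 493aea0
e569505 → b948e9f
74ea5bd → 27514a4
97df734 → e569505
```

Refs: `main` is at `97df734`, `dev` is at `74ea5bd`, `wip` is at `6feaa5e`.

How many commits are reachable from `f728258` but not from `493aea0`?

Reachable from f728258: {1379d14, 256a7f5, 4979c47, b07b9c2, b22818d, d4e88fc, f728258}.
Reachable from 493aea0: {493aea0, 4979c47, 77d8196, b07b9c2, b22818d}.
In f728258's history but not 493aea0's: {1379d14, 256a7f5, d4e88fc, f728258} — 4 commits.

4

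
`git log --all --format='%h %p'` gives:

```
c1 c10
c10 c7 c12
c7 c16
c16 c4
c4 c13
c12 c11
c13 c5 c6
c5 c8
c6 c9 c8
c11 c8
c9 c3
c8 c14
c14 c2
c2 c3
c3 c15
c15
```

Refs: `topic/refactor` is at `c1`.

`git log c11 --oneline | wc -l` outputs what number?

6

Walking parent pointers from c11: reachable set = {c11, c14, c15, c2, c3, c8}.
That is 6 commits.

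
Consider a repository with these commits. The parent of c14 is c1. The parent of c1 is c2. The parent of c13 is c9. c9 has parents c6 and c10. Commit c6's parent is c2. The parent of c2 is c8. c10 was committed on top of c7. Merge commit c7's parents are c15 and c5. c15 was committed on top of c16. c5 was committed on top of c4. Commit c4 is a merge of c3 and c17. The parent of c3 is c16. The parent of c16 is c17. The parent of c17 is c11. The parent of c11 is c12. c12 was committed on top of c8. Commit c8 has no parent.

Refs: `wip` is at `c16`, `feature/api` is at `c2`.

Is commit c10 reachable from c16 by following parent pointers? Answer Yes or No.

Ancestors of c16: {c11, c12, c16, c17, c8}.
c10 is not in that set, so it is not an ancestor of c16.

No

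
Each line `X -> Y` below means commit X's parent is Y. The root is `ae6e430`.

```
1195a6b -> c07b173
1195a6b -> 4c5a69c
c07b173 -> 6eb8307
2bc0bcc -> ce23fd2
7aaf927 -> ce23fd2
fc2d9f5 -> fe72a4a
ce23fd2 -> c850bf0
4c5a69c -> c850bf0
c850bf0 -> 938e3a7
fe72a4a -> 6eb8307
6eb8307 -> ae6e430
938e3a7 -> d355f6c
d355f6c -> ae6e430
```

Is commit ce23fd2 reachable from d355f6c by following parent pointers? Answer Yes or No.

Ancestors of d355f6c: {ae6e430, d355f6c}.
ce23fd2 is not in that set, so it is not an ancestor of d355f6c.

No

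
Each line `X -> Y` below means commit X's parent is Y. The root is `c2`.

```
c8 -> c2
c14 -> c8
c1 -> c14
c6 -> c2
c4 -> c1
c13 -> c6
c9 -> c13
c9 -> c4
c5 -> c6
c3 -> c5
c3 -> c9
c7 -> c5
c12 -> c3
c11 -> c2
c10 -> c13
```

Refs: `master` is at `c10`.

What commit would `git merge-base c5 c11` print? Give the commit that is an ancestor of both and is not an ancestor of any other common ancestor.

c2

Ancestors of c5: {c2, c5, c6}.
Ancestors of c11: {c11, c2}.
Common ancestors: {c2}.
The only common ancestor is c2, so it is the merge base.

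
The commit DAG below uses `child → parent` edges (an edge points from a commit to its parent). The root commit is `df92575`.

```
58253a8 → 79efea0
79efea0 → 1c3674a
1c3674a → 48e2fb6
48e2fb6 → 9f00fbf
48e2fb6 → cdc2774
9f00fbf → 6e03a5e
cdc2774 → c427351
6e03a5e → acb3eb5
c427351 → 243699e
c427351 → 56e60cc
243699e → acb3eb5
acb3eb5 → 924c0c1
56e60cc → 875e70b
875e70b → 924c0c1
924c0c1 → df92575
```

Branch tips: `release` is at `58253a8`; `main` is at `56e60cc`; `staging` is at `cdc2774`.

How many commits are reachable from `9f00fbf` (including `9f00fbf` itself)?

5

Walking parent pointers from 9f00fbf: reachable set = {6e03a5e, 924c0c1, 9f00fbf, acb3eb5, df92575}.
That is 5 commits.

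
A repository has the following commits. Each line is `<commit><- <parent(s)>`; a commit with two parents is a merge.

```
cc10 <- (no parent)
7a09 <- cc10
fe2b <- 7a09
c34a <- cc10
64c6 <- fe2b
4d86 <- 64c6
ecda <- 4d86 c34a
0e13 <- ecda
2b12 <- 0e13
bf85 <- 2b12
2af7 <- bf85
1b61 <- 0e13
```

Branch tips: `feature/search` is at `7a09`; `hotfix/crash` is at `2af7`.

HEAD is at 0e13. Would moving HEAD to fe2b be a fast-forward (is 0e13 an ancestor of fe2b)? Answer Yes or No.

No

A fast-forward from 0e13 to fe2b is possible iff 0e13 is an ancestor of fe2b.
Ancestors of fe2b: {7a09, cc10, fe2b}.
0e13 is not among them, so fast-forward is not possible.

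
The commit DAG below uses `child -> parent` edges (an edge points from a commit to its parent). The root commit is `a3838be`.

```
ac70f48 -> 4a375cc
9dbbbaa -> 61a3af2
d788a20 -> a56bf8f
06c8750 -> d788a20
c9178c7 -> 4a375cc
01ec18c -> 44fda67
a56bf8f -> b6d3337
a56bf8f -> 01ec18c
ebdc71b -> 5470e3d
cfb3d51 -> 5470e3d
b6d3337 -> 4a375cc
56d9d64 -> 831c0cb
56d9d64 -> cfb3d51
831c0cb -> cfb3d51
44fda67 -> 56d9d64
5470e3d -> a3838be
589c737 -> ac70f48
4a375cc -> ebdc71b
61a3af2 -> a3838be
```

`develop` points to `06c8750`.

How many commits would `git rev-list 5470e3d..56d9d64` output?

Reachable from 56d9d64: {5470e3d, 56d9d64, 831c0cb, a3838be, cfb3d51}.
Reachable from 5470e3d: {5470e3d, a3838be}.
In 56d9d64's history but not 5470e3d's: {56d9d64, 831c0cb, cfb3d51} — 3 commits.

3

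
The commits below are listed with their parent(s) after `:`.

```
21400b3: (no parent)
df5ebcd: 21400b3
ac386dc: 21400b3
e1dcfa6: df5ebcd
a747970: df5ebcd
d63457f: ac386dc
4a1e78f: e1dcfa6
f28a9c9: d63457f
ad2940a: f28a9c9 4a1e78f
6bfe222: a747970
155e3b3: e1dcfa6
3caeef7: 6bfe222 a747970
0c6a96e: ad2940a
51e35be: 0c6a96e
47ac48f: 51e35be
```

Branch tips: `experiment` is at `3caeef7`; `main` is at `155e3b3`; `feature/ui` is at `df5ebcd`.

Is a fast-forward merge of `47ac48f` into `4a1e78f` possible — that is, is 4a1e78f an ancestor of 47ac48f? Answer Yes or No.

A fast-forward from 4a1e78f to 47ac48f is possible iff 4a1e78f is an ancestor of 47ac48f.
Ancestors of 47ac48f: {0c6a96e, 21400b3, 47ac48f, 4a1e78f, 51e35be, ac386dc, ad2940a, d63457f, df5ebcd, e1dcfa6, f28a9c9}.
4a1e78f is among them, so fast-forward is possible.

Yes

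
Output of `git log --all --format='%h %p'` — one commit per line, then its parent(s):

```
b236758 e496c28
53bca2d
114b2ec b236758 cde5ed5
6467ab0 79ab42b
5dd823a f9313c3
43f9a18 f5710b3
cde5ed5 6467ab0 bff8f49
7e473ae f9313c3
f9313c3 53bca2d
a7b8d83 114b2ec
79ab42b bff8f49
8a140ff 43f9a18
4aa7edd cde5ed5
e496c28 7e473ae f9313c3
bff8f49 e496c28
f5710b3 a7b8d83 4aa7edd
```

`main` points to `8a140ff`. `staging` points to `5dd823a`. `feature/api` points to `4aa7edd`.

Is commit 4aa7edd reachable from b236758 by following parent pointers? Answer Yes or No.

No

Ancestors of b236758: {53bca2d, 7e473ae, b236758, e496c28, f9313c3}.
4aa7edd is not in that set, so it is not an ancestor of b236758.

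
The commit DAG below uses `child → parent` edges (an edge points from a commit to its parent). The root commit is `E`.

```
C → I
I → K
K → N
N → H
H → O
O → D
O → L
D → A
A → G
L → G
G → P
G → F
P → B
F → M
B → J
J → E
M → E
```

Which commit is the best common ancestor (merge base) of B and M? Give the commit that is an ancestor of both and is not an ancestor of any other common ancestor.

E

Ancestors of B: {B, E, J}.
Ancestors of M: {E, M}.
Common ancestors: {E}.
The only common ancestor is E, so it is the merge base.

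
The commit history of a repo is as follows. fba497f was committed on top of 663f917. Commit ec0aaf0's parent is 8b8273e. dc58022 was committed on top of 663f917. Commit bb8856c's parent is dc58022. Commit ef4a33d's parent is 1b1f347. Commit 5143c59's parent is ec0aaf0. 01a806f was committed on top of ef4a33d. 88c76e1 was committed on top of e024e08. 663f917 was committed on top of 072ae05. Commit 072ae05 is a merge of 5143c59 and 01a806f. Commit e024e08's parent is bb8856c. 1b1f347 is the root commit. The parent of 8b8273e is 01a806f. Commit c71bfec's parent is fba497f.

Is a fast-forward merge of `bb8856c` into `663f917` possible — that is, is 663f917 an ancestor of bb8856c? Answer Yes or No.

A fast-forward from 663f917 to bb8856c is possible iff 663f917 is an ancestor of bb8856c.
Ancestors of bb8856c: {01a806f, 072ae05, 1b1f347, 5143c59, 663f917, 8b8273e, bb8856c, dc58022, ec0aaf0, ef4a33d}.
663f917 is among them, so fast-forward is possible.

Yes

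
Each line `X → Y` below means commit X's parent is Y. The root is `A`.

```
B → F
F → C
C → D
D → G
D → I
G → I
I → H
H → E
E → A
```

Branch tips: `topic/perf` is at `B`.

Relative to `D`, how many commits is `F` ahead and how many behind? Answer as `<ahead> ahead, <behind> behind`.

2 ahead, 0 behind

Reachable from F: {A, C, D, E, F, G, H, I}.
Reachable from D: {A, D, E, G, H, I}.
Only in F's history (ahead): {C, F} — 2.
Only in D's history (behind): {} — 0.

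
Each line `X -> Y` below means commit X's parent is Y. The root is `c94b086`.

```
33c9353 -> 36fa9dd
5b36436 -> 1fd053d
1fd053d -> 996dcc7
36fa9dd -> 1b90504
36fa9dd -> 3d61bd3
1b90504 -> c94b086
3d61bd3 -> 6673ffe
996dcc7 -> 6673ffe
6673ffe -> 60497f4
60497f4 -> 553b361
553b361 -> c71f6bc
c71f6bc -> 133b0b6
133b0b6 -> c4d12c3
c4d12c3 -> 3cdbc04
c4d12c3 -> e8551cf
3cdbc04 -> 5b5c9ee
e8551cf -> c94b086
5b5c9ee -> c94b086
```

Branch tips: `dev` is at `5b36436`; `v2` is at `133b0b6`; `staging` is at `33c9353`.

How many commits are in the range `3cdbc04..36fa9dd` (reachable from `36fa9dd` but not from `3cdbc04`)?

Reachable from 36fa9dd: {133b0b6, 1b90504, 36fa9dd, 3cdbc04, 3d61bd3, 553b361, 5b5c9ee, 60497f4, 6673ffe, c4d12c3, c71f6bc, c94b086, e8551cf}.
Reachable from 3cdbc04: {3cdbc04, 5b5c9ee, c94b086}.
In 36fa9dd's history but not 3cdbc04's: {133b0b6, 1b90504, 36fa9dd, 3d61bd3, 553b361, 60497f4, 6673ffe, c4d12c3, c71f6bc, e8551cf} — 10 commits.

10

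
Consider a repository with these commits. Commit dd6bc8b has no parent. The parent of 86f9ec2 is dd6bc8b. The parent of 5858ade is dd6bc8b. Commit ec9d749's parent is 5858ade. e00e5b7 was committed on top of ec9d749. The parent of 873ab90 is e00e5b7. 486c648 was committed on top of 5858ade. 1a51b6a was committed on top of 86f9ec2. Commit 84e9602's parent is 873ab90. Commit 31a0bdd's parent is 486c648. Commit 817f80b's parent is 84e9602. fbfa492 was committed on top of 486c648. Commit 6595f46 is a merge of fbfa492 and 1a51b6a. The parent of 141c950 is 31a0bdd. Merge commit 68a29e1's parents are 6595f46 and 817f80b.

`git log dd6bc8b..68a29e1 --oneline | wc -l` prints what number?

12

Reachable from 68a29e1: {1a51b6a, 486c648, 5858ade, 6595f46, 68a29e1, 817f80b, 84e9602, 86f9ec2, 873ab90, dd6bc8b, e00e5b7, ec9d749, fbfa492}.
Reachable from dd6bc8b: {dd6bc8b}.
In 68a29e1's history but not dd6bc8b's: {1a51b6a, 486c648, 5858ade, 6595f46, 68a29e1, 817f80b, 84e9602, 86f9ec2, 873ab90, e00e5b7, ec9d749, fbfa492} — 12 commits.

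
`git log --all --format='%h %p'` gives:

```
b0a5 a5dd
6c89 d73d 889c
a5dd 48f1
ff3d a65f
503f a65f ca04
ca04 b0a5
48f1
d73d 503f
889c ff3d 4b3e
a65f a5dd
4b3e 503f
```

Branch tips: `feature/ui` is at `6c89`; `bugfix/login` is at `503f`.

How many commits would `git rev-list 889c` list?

Walking parent pointers from 889c: reachable set = {48f1, 4b3e, 503f, 889c, a5dd, a65f, b0a5, ca04, ff3d}.
That is 9 commits.

9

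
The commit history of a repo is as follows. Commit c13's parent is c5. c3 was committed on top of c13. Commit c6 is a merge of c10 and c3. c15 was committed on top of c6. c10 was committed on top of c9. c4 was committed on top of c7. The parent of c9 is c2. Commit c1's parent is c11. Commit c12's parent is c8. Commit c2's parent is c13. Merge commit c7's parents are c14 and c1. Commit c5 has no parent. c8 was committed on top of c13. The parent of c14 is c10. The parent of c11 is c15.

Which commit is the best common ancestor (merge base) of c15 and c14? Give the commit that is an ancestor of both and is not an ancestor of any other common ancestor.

Ancestors of c15: {c10, c13, c15, c2, c3, c5, c6, c9}.
Ancestors of c14: {c10, c13, c14, c2, c5, c9}.
Common ancestors: {c10, c13, c2, c5, c9}.
Among these, c10 is not an ancestor of any other common ancestor — it is the merge base.

c10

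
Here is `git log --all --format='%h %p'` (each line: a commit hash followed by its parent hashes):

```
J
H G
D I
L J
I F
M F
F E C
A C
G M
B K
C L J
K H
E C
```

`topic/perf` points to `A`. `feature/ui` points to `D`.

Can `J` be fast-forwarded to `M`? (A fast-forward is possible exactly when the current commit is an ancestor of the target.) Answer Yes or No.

Yes

A fast-forward from J to M is possible iff J is an ancestor of M.
Ancestors of M: {C, E, F, J, L, M}.
J is among them, so fast-forward is possible.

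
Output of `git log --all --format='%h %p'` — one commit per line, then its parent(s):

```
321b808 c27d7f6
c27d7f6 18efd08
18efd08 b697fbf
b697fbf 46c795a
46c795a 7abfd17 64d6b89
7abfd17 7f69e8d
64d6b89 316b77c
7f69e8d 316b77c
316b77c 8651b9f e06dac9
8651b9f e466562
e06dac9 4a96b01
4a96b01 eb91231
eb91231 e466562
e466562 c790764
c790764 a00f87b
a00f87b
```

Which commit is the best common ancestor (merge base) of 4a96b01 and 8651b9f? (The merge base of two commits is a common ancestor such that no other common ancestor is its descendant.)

e466562

Ancestors of 4a96b01: {4a96b01, a00f87b, c790764, e466562, eb91231}.
Ancestors of 8651b9f: {8651b9f, a00f87b, c790764, e466562}.
Common ancestors: {a00f87b, c790764, e466562}.
Among these, e466562 is not an ancestor of any other common ancestor — it is the merge base.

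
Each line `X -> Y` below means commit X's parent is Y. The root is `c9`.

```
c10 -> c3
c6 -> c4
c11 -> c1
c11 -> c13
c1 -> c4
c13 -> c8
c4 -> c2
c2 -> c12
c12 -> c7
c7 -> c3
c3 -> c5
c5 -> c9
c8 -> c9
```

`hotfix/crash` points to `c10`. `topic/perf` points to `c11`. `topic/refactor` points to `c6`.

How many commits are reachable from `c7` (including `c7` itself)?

Walking parent pointers from c7: reachable set = {c3, c5, c7, c9}.
That is 4 commits.

4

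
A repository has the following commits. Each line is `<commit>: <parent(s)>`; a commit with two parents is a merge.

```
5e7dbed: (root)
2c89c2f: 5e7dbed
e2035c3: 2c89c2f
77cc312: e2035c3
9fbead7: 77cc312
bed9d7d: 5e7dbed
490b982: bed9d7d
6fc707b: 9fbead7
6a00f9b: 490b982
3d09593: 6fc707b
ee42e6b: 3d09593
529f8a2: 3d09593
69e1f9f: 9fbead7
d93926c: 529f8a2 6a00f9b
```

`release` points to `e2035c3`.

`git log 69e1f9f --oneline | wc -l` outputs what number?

Walking parent pointers from 69e1f9f: reachable set = {2c89c2f, 5e7dbed, 69e1f9f, 77cc312, 9fbead7, e2035c3}.
That is 6 commits.

6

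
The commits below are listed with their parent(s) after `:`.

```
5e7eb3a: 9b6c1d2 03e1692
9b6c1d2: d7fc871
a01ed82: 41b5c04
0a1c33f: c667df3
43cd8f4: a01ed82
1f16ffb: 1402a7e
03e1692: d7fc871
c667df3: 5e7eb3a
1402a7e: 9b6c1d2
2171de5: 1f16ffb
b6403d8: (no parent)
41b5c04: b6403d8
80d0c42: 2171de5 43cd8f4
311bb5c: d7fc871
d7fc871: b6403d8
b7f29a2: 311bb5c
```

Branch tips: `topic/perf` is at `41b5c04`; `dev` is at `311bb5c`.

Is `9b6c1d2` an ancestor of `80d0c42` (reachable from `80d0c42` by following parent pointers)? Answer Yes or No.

Ancestors of 80d0c42 (commits reachable by following parents): {1402a7e, 1f16ffb, 2171de5, 41b5c04, 43cd8f4, 80d0c42, 9b6c1d2, a01ed82, b6403d8, d7fc871}.
9b6c1d2 is in that set, so it is an ancestor of 80d0c42.

Yes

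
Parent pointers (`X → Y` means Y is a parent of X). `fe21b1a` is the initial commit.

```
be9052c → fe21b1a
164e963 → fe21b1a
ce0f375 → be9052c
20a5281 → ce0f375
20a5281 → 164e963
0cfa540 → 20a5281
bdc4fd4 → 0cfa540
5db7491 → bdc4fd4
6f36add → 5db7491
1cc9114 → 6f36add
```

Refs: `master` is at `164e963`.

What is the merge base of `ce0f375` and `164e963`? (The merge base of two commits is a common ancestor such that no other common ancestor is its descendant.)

Ancestors of ce0f375: {be9052c, ce0f375, fe21b1a}.
Ancestors of 164e963: {164e963, fe21b1a}.
Common ancestors: {fe21b1a}.
The only common ancestor is fe21b1a, so it is the merge base.

fe21b1a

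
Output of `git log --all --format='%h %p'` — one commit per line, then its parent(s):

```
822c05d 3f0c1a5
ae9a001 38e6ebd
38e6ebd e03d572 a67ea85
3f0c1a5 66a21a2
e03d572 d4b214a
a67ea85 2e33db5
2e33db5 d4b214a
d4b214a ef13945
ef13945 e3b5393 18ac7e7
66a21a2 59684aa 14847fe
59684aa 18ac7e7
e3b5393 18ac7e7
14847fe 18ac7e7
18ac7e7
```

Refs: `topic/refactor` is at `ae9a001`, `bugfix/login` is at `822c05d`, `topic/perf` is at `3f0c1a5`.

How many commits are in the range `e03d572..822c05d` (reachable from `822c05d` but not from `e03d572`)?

Reachable from 822c05d: {14847fe, 18ac7e7, 3f0c1a5, 59684aa, 66a21a2, 822c05d}.
Reachable from e03d572: {18ac7e7, d4b214a, e03d572, e3b5393, ef13945}.
In 822c05d's history but not e03d572's: {14847fe, 3f0c1a5, 59684aa, 66a21a2, 822c05d} — 5 commits.

5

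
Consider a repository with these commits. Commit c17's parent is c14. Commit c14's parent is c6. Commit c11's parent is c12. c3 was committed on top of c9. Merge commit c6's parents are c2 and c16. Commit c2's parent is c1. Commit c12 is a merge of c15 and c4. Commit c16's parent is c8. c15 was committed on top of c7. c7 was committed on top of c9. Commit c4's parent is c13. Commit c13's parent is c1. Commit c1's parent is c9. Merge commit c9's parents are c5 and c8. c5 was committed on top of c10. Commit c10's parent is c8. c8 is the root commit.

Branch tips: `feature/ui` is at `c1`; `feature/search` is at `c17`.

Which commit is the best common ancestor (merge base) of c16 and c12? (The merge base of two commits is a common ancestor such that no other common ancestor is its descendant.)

Ancestors of c16: {c16, c8}.
Ancestors of c12: {c1, c10, c12, c13, c15, c4, c5, c7, c8, c9}.
Common ancestors: {c8}.
The only common ancestor is c8, so it is the merge base.

c8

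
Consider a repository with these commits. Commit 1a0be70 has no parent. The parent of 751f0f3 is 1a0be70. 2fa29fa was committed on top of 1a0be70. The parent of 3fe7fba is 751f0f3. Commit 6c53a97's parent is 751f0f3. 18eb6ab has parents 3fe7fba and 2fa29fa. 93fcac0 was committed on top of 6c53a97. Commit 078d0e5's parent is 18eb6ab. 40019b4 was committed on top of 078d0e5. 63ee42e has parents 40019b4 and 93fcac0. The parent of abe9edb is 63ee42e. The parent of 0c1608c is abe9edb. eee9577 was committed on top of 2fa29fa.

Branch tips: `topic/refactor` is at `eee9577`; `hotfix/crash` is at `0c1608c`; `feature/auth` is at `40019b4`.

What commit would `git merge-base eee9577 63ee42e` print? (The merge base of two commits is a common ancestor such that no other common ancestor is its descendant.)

Ancestors of eee9577: {1a0be70, 2fa29fa, eee9577}.
Ancestors of 63ee42e: {078d0e5, 18eb6ab, 1a0be70, 2fa29fa, 3fe7fba, 40019b4, 63ee42e, 6c53a97, 751f0f3, 93fcac0}.
Common ancestors: {1a0be70, 2fa29fa}.
Among these, 2fa29fa is not an ancestor of any other common ancestor — it is the merge base.

2fa29fa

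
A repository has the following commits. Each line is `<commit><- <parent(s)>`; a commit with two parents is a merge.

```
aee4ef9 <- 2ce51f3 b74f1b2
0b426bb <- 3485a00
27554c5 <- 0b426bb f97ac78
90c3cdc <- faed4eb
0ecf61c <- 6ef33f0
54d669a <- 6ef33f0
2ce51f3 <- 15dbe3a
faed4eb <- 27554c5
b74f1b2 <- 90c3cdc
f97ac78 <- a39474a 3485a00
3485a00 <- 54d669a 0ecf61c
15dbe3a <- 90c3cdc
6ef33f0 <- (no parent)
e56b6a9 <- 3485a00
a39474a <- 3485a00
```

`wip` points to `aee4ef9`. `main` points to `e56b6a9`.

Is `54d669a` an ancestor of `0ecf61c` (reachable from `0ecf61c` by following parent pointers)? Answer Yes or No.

No

Ancestors of 0ecf61c: {0ecf61c, 6ef33f0}.
54d669a is not in that set, so it is not an ancestor of 0ecf61c.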